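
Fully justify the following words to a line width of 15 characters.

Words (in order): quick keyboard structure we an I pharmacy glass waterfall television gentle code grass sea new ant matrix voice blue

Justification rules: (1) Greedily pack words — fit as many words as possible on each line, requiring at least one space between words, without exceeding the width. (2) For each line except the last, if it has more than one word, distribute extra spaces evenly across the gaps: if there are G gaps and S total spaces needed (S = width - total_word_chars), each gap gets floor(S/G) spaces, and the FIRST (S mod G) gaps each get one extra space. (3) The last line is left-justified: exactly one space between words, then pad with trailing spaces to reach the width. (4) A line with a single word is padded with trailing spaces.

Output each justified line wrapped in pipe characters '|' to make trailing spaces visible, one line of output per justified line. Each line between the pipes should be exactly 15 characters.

Line 1: ['quick', 'keyboard'] (min_width=14, slack=1)
Line 2: ['structure', 'we', 'an'] (min_width=15, slack=0)
Line 3: ['I', 'pharmacy'] (min_width=10, slack=5)
Line 4: ['glass', 'waterfall'] (min_width=15, slack=0)
Line 5: ['television'] (min_width=10, slack=5)
Line 6: ['gentle', 'code'] (min_width=11, slack=4)
Line 7: ['grass', 'sea', 'new'] (min_width=13, slack=2)
Line 8: ['ant', 'matrix'] (min_width=10, slack=5)
Line 9: ['voice', 'blue'] (min_width=10, slack=5)

Answer: |quick  keyboard|
|structure we an|
|I      pharmacy|
|glass waterfall|
|television     |
|gentle     code|
|grass  sea  new|
|ant      matrix|
|voice blue     |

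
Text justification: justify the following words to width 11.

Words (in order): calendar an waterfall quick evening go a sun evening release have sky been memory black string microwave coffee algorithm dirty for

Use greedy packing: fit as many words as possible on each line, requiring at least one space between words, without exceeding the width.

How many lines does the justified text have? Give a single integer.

Line 1: ['calendar', 'an'] (min_width=11, slack=0)
Line 2: ['waterfall'] (min_width=9, slack=2)
Line 3: ['quick'] (min_width=5, slack=6)
Line 4: ['evening', 'go'] (min_width=10, slack=1)
Line 5: ['a', 'sun'] (min_width=5, slack=6)
Line 6: ['evening'] (min_width=7, slack=4)
Line 7: ['release'] (min_width=7, slack=4)
Line 8: ['have', 'sky'] (min_width=8, slack=3)
Line 9: ['been', 'memory'] (min_width=11, slack=0)
Line 10: ['black'] (min_width=5, slack=6)
Line 11: ['string'] (min_width=6, slack=5)
Line 12: ['microwave'] (min_width=9, slack=2)
Line 13: ['coffee'] (min_width=6, slack=5)
Line 14: ['algorithm'] (min_width=9, slack=2)
Line 15: ['dirty', 'for'] (min_width=9, slack=2)
Total lines: 15

Answer: 15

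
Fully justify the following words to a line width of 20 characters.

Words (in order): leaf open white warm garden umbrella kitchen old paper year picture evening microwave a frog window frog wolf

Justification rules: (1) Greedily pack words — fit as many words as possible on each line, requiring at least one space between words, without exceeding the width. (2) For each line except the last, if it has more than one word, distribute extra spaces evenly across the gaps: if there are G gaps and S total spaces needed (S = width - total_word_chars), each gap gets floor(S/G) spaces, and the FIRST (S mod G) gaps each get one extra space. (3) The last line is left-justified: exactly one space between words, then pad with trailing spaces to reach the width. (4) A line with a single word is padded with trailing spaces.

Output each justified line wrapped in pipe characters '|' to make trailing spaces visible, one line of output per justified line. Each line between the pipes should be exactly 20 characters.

Answer: |leaf open white warm|
|garden      umbrella|
|kitchen   old  paper|
|year picture evening|
|microwave   a   frog|
|window frog wolf    |

Derivation:
Line 1: ['leaf', 'open', 'white', 'warm'] (min_width=20, slack=0)
Line 2: ['garden', 'umbrella'] (min_width=15, slack=5)
Line 3: ['kitchen', 'old', 'paper'] (min_width=17, slack=3)
Line 4: ['year', 'picture', 'evening'] (min_width=20, slack=0)
Line 5: ['microwave', 'a', 'frog'] (min_width=16, slack=4)
Line 6: ['window', 'frog', 'wolf'] (min_width=16, slack=4)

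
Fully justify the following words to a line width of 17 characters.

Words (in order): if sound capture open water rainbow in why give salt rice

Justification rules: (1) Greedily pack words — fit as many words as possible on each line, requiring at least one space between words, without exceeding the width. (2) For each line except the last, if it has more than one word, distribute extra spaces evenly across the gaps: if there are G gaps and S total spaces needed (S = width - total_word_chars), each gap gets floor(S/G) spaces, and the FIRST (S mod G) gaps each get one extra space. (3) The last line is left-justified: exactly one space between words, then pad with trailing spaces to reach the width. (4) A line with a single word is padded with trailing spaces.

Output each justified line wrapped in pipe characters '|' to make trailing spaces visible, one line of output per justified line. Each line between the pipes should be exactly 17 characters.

Answer: |if  sound capture|
|open        water|
|rainbow   in  why|
|give salt rice   |

Derivation:
Line 1: ['if', 'sound', 'capture'] (min_width=16, slack=1)
Line 2: ['open', 'water'] (min_width=10, slack=7)
Line 3: ['rainbow', 'in', 'why'] (min_width=14, slack=3)
Line 4: ['give', 'salt', 'rice'] (min_width=14, slack=3)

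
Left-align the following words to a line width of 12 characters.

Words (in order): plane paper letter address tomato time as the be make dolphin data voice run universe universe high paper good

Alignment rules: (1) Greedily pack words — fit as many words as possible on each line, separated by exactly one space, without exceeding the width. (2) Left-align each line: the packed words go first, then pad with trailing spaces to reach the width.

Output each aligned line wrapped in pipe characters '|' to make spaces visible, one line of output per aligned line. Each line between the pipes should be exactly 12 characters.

Line 1: ['plane', 'paper'] (min_width=11, slack=1)
Line 2: ['letter'] (min_width=6, slack=6)
Line 3: ['address'] (min_width=7, slack=5)
Line 4: ['tomato', 'time'] (min_width=11, slack=1)
Line 5: ['as', 'the', 'be'] (min_width=9, slack=3)
Line 6: ['make', 'dolphin'] (min_width=12, slack=0)
Line 7: ['data', 'voice'] (min_width=10, slack=2)
Line 8: ['run', 'universe'] (min_width=12, slack=0)
Line 9: ['universe'] (min_width=8, slack=4)
Line 10: ['high', 'paper'] (min_width=10, slack=2)
Line 11: ['good'] (min_width=4, slack=8)

Answer: |plane paper |
|letter      |
|address     |
|tomato time |
|as the be   |
|make dolphin|
|data voice  |
|run universe|
|universe    |
|high paper  |
|good        |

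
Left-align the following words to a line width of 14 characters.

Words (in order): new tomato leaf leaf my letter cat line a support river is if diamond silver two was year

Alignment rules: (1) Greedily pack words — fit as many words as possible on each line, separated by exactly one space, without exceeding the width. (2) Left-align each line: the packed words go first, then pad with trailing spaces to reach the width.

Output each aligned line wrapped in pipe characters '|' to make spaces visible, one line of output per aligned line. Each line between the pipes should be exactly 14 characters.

Line 1: ['new', 'tomato'] (min_width=10, slack=4)
Line 2: ['leaf', 'leaf', 'my'] (min_width=12, slack=2)
Line 3: ['letter', 'cat'] (min_width=10, slack=4)
Line 4: ['line', 'a', 'support'] (min_width=14, slack=0)
Line 5: ['river', 'is', 'if'] (min_width=11, slack=3)
Line 6: ['diamond', 'silver'] (min_width=14, slack=0)
Line 7: ['two', 'was', 'year'] (min_width=12, slack=2)

Answer: |new tomato    |
|leaf leaf my  |
|letter cat    |
|line a support|
|river is if   |
|diamond silver|
|two was year  |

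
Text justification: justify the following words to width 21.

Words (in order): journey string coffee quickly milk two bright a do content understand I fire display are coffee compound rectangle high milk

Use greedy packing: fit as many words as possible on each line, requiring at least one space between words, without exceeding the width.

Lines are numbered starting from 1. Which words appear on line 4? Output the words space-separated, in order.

Line 1: ['journey', 'string', 'coffee'] (min_width=21, slack=0)
Line 2: ['quickly', 'milk', 'two'] (min_width=16, slack=5)
Line 3: ['bright', 'a', 'do', 'content'] (min_width=19, slack=2)
Line 4: ['understand', 'I', 'fire'] (min_width=17, slack=4)
Line 5: ['display', 'are', 'coffee'] (min_width=18, slack=3)
Line 6: ['compound', 'rectangle'] (min_width=18, slack=3)
Line 7: ['high', 'milk'] (min_width=9, slack=12)

Answer: understand I fire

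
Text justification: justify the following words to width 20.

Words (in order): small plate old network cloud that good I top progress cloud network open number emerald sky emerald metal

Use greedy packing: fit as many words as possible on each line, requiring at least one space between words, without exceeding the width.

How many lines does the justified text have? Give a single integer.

Line 1: ['small', 'plate', 'old'] (min_width=15, slack=5)
Line 2: ['network', 'cloud', 'that'] (min_width=18, slack=2)
Line 3: ['good', 'I', 'top', 'progress'] (min_width=19, slack=1)
Line 4: ['cloud', 'network', 'open'] (min_width=18, slack=2)
Line 5: ['number', 'emerald', 'sky'] (min_width=18, slack=2)
Line 6: ['emerald', 'metal'] (min_width=13, slack=7)
Total lines: 6

Answer: 6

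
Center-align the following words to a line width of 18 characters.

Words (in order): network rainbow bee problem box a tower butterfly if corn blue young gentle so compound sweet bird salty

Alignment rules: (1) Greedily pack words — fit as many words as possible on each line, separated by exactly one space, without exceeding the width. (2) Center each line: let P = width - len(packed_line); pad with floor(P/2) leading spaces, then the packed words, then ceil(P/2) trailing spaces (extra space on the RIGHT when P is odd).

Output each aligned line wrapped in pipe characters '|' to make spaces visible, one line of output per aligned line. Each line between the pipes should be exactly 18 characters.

Line 1: ['network', 'rainbow'] (min_width=15, slack=3)
Line 2: ['bee', 'problem', 'box', 'a'] (min_width=17, slack=1)
Line 3: ['tower', 'butterfly', 'if'] (min_width=18, slack=0)
Line 4: ['corn', 'blue', 'young'] (min_width=15, slack=3)
Line 5: ['gentle', 'so', 'compound'] (min_width=18, slack=0)
Line 6: ['sweet', 'bird', 'salty'] (min_width=16, slack=2)

Answer: | network rainbow  |
|bee problem box a |
|tower butterfly if|
| corn blue young  |
|gentle so compound|
| sweet bird salty |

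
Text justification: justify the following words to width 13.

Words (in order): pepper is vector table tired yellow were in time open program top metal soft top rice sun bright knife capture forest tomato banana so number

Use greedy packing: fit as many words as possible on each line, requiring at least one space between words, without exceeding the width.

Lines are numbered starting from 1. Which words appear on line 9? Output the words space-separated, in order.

Line 1: ['pepper', 'is'] (min_width=9, slack=4)
Line 2: ['vector', 'table'] (min_width=12, slack=1)
Line 3: ['tired', 'yellow'] (min_width=12, slack=1)
Line 4: ['were', 'in', 'time'] (min_width=12, slack=1)
Line 5: ['open', 'program'] (min_width=12, slack=1)
Line 6: ['top', 'metal'] (min_width=9, slack=4)
Line 7: ['soft', 'top', 'rice'] (min_width=13, slack=0)
Line 8: ['sun', 'bright'] (min_width=10, slack=3)
Line 9: ['knife', 'capture'] (min_width=13, slack=0)
Line 10: ['forest', 'tomato'] (min_width=13, slack=0)
Line 11: ['banana', 'so'] (min_width=9, slack=4)
Line 12: ['number'] (min_width=6, slack=7)

Answer: knife capture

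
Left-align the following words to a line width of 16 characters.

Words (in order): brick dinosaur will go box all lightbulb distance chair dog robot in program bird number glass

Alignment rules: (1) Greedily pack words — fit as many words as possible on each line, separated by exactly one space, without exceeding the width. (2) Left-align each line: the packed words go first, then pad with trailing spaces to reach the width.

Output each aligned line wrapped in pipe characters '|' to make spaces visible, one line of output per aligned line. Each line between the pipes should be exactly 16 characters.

Answer: |brick dinosaur  |
|will go box all |
|lightbulb       |
|distance chair  |
|dog robot in    |
|program bird    |
|number glass    |

Derivation:
Line 1: ['brick', 'dinosaur'] (min_width=14, slack=2)
Line 2: ['will', 'go', 'box', 'all'] (min_width=15, slack=1)
Line 3: ['lightbulb'] (min_width=9, slack=7)
Line 4: ['distance', 'chair'] (min_width=14, slack=2)
Line 5: ['dog', 'robot', 'in'] (min_width=12, slack=4)
Line 6: ['program', 'bird'] (min_width=12, slack=4)
Line 7: ['number', 'glass'] (min_width=12, slack=4)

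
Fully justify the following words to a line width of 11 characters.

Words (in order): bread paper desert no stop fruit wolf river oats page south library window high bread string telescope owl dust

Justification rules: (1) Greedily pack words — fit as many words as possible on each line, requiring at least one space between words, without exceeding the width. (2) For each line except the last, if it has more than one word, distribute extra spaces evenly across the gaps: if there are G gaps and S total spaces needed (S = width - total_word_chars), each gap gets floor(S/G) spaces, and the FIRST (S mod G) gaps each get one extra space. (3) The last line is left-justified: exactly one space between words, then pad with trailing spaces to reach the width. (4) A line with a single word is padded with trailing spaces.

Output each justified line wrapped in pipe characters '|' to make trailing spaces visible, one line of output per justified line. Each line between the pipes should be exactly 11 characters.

Line 1: ['bread', 'paper'] (min_width=11, slack=0)
Line 2: ['desert', 'no'] (min_width=9, slack=2)
Line 3: ['stop', 'fruit'] (min_width=10, slack=1)
Line 4: ['wolf', 'river'] (min_width=10, slack=1)
Line 5: ['oats', 'page'] (min_width=9, slack=2)
Line 6: ['south'] (min_width=5, slack=6)
Line 7: ['library'] (min_width=7, slack=4)
Line 8: ['window', 'high'] (min_width=11, slack=0)
Line 9: ['bread'] (min_width=5, slack=6)
Line 10: ['string'] (min_width=6, slack=5)
Line 11: ['telescope'] (min_width=9, slack=2)
Line 12: ['owl', 'dust'] (min_width=8, slack=3)

Answer: |bread paper|
|desert   no|
|stop  fruit|
|wolf  river|
|oats   page|
|south      |
|library    |
|window high|
|bread      |
|string     |
|telescope  |
|owl dust   |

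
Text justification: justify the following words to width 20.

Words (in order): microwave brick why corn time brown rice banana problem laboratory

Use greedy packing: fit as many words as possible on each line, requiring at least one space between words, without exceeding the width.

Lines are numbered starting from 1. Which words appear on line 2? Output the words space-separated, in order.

Line 1: ['microwave', 'brick', 'why'] (min_width=19, slack=1)
Line 2: ['corn', 'time', 'brown', 'rice'] (min_width=20, slack=0)
Line 3: ['banana', 'problem'] (min_width=14, slack=6)
Line 4: ['laboratory'] (min_width=10, slack=10)

Answer: corn time brown rice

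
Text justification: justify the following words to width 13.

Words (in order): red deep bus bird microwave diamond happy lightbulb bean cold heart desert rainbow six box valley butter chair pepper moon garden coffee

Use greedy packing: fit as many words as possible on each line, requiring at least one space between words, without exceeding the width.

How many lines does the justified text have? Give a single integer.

Answer: 12

Derivation:
Line 1: ['red', 'deep', 'bus'] (min_width=12, slack=1)
Line 2: ['bird'] (min_width=4, slack=9)
Line 3: ['microwave'] (min_width=9, slack=4)
Line 4: ['diamond', 'happy'] (min_width=13, slack=0)
Line 5: ['lightbulb'] (min_width=9, slack=4)
Line 6: ['bean', 'cold'] (min_width=9, slack=4)
Line 7: ['heart', 'desert'] (min_width=12, slack=1)
Line 8: ['rainbow', 'six'] (min_width=11, slack=2)
Line 9: ['box', 'valley'] (min_width=10, slack=3)
Line 10: ['butter', 'chair'] (min_width=12, slack=1)
Line 11: ['pepper', 'moon'] (min_width=11, slack=2)
Line 12: ['garden', 'coffee'] (min_width=13, slack=0)
Total lines: 12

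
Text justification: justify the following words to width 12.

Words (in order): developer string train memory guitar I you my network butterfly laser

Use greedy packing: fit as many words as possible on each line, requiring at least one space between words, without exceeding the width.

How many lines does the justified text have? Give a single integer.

Answer: 7

Derivation:
Line 1: ['developer'] (min_width=9, slack=3)
Line 2: ['string', 'train'] (min_width=12, slack=0)
Line 3: ['memory'] (min_width=6, slack=6)
Line 4: ['guitar', 'I', 'you'] (min_width=12, slack=0)
Line 5: ['my', 'network'] (min_width=10, slack=2)
Line 6: ['butterfly'] (min_width=9, slack=3)
Line 7: ['laser'] (min_width=5, slack=7)
Total lines: 7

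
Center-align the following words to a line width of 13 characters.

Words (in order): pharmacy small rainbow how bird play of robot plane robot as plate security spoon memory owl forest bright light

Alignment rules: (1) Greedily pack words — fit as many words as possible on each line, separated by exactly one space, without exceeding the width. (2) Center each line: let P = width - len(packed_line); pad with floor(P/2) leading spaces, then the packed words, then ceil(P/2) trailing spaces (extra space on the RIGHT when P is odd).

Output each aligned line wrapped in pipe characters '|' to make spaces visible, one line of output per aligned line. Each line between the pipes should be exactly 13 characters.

Answer: |  pharmacy   |
|small rainbow|
|how bird play|
|  of robot   |
| plane robot |
|  as plate   |
|  security   |
|spoon memory |
| owl forest  |
|bright light |

Derivation:
Line 1: ['pharmacy'] (min_width=8, slack=5)
Line 2: ['small', 'rainbow'] (min_width=13, slack=0)
Line 3: ['how', 'bird', 'play'] (min_width=13, slack=0)
Line 4: ['of', 'robot'] (min_width=8, slack=5)
Line 5: ['plane', 'robot'] (min_width=11, slack=2)
Line 6: ['as', 'plate'] (min_width=8, slack=5)
Line 7: ['security'] (min_width=8, slack=5)
Line 8: ['spoon', 'memory'] (min_width=12, slack=1)
Line 9: ['owl', 'forest'] (min_width=10, slack=3)
Line 10: ['bright', 'light'] (min_width=12, slack=1)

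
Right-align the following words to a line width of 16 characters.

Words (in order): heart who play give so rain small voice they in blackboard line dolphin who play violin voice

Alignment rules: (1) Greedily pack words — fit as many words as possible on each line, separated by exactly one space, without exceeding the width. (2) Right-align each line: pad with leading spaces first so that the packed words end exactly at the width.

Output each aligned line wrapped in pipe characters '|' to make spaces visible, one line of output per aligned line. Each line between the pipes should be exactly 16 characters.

Answer: |  heart who play|
|    give so rain|
|small voice they|
|   in blackboard|
|line dolphin who|
|     play violin|
|           voice|

Derivation:
Line 1: ['heart', 'who', 'play'] (min_width=14, slack=2)
Line 2: ['give', 'so', 'rain'] (min_width=12, slack=4)
Line 3: ['small', 'voice', 'they'] (min_width=16, slack=0)
Line 4: ['in', 'blackboard'] (min_width=13, slack=3)
Line 5: ['line', 'dolphin', 'who'] (min_width=16, slack=0)
Line 6: ['play', 'violin'] (min_width=11, slack=5)
Line 7: ['voice'] (min_width=5, slack=11)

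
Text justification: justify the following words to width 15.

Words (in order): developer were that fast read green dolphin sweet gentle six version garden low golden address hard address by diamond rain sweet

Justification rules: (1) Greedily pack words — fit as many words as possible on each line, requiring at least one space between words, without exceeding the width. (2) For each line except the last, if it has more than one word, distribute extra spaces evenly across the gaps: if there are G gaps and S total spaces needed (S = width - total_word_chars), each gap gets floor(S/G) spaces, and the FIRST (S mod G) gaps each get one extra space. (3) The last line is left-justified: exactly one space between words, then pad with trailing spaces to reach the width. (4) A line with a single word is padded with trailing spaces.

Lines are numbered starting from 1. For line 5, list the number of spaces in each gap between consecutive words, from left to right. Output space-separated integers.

Answer: 5

Derivation:
Line 1: ['developer', 'were'] (min_width=14, slack=1)
Line 2: ['that', 'fast', 'read'] (min_width=14, slack=1)
Line 3: ['green', 'dolphin'] (min_width=13, slack=2)
Line 4: ['sweet', 'gentle'] (min_width=12, slack=3)
Line 5: ['six', 'version'] (min_width=11, slack=4)
Line 6: ['garden', 'low'] (min_width=10, slack=5)
Line 7: ['golden', 'address'] (min_width=14, slack=1)
Line 8: ['hard', 'address', 'by'] (min_width=15, slack=0)
Line 9: ['diamond', 'rain'] (min_width=12, slack=3)
Line 10: ['sweet'] (min_width=5, slack=10)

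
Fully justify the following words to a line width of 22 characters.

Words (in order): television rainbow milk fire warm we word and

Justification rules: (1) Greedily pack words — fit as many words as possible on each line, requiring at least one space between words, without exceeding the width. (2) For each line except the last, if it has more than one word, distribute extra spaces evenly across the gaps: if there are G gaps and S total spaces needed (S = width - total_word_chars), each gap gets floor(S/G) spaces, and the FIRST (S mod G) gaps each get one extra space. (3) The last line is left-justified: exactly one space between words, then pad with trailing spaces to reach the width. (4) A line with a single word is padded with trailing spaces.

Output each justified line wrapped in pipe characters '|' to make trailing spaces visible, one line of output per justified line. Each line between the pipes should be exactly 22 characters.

Answer: |television     rainbow|
|milk fire warm we word|
|and                   |

Derivation:
Line 1: ['television', 'rainbow'] (min_width=18, slack=4)
Line 2: ['milk', 'fire', 'warm', 'we', 'word'] (min_width=22, slack=0)
Line 3: ['and'] (min_width=3, slack=19)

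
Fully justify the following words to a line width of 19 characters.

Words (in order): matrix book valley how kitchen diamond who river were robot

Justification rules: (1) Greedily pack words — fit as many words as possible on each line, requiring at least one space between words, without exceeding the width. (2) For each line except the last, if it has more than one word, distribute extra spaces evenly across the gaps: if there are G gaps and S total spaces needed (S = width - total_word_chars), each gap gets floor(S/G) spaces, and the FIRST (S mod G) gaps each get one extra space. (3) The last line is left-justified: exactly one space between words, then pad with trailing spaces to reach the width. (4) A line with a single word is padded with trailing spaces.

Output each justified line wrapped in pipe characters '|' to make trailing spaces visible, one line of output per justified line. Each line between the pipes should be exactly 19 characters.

Answer: |matrix  book valley|
|how kitchen diamond|
|who    river   were|
|robot              |

Derivation:
Line 1: ['matrix', 'book', 'valley'] (min_width=18, slack=1)
Line 2: ['how', 'kitchen', 'diamond'] (min_width=19, slack=0)
Line 3: ['who', 'river', 'were'] (min_width=14, slack=5)
Line 4: ['robot'] (min_width=5, slack=14)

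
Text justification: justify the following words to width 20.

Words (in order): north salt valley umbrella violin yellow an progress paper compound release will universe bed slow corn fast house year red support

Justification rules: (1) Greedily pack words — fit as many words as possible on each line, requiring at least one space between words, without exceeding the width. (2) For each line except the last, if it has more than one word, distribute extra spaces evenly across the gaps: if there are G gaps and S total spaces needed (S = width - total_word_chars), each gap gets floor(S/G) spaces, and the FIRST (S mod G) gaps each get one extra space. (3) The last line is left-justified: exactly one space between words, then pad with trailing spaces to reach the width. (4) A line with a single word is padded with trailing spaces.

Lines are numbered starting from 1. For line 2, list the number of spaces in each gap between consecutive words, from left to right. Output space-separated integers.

Line 1: ['north', 'salt', 'valley'] (min_width=17, slack=3)
Line 2: ['umbrella', 'violin'] (min_width=15, slack=5)
Line 3: ['yellow', 'an', 'progress'] (min_width=18, slack=2)
Line 4: ['paper', 'compound'] (min_width=14, slack=6)
Line 5: ['release', 'will'] (min_width=12, slack=8)
Line 6: ['universe', 'bed', 'slow'] (min_width=17, slack=3)
Line 7: ['corn', 'fast', 'house', 'year'] (min_width=20, slack=0)
Line 8: ['red', 'support'] (min_width=11, slack=9)

Answer: 6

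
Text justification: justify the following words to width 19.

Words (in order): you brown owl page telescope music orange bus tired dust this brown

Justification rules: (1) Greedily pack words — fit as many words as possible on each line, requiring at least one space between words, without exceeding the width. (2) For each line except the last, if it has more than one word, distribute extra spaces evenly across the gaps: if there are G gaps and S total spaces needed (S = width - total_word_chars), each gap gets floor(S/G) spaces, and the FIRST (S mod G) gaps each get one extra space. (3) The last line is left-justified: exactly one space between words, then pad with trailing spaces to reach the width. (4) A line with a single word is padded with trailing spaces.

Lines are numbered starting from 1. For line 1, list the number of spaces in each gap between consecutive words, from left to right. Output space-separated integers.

Answer: 2 1 1

Derivation:
Line 1: ['you', 'brown', 'owl', 'page'] (min_width=18, slack=1)
Line 2: ['telescope', 'music'] (min_width=15, slack=4)
Line 3: ['orange', 'bus', 'tired'] (min_width=16, slack=3)
Line 4: ['dust', 'this', 'brown'] (min_width=15, slack=4)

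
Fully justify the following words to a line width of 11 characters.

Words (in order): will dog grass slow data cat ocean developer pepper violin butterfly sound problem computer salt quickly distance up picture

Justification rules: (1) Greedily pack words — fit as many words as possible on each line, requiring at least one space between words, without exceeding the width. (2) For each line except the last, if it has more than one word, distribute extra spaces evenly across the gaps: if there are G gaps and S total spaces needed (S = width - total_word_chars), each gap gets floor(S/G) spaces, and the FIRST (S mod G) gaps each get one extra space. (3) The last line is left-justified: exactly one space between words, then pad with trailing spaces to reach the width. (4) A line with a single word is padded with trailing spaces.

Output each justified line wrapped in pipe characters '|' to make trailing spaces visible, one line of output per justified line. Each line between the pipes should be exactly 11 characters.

Line 1: ['will', 'dog'] (min_width=8, slack=3)
Line 2: ['grass', 'slow'] (min_width=10, slack=1)
Line 3: ['data', 'cat'] (min_width=8, slack=3)
Line 4: ['ocean'] (min_width=5, slack=6)
Line 5: ['developer'] (min_width=9, slack=2)
Line 6: ['pepper'] (min_width=6, slack=5)
Line 7: ['violin'] (min_width=6, slack=5)
Line 8: ['butterfly'] (min_width=9, slack=2)
Line 9: ['sound'] (min_width=5, slack=6)
Line 10: ['problem'] (min_width=7, slack=4)
Line 11: ['computer'] (min_width=8, slack=3)
Line 12: ['salt'] (min_width=4, slack=7)
Line 13: ['quickly'] (min_width=7, slack=4)
Line 14: ['distance', 'up'] (min_width=11, slack=0)
Line 15: ['picture'] (min_width=7, slack=4)

Answer: |will    dog|
|grass  slow|
|data    cat|
|ocean      |
|developer  |
|pepper     |
|violin     |
|butterfly  |
|sound      |
|problem    |
|computer   |
|salt       |
|quickly    |
|distance up|
|picture    |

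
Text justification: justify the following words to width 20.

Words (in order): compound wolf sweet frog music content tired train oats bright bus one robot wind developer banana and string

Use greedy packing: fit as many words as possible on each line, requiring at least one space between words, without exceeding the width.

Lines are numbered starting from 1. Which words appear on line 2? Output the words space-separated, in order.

Line 1: ['compound', 'wolf', 'sweet'] (min_width=19, slack=1)
Line 2: ['frog', 'music', 'content'] (min_width=18, slack=2)
Line 3: ['tired', 'train', 'oats'] (min_width=16, slack=4)
Line 4: ['bright', 'bus', 'one', 'robot'] (min_width=20, slack=0)
Line 5: ['wind', 'developer'] (min_width=14, slack=6)
Line 6: ['banana', 'and', 'string'] (min_width=17, slack=3)

Answer: frog music content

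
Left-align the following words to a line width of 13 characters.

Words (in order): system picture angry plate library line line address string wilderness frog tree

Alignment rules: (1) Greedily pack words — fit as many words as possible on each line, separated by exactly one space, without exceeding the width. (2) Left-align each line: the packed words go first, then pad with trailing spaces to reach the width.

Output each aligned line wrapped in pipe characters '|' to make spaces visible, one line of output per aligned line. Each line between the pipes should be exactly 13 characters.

Line 1: ['system'] (min_width=6, slack=7)
Line 2: ['picture', 'angry'] (min_width=13, slack=0)
Line 3: ['plate', 'library'] (min_width=13, slack=0)
Line 4: ['line', 'line'] (min_width=9, slack=4)
Line 5: ['address'] (min_width=7, slack=6)
Line 6: ['string'] (min_width=6, slack=7)
Line 7: ['wilderness'] (min_width=10, slack=3)
Line 8: ['frog', 'tree'] (min_width=9, slack=4)

Answer: |system       |
|picture angry|
|plate library|
|line line    |
|address      |
|string       |
|wilderness   |
|frog tree    |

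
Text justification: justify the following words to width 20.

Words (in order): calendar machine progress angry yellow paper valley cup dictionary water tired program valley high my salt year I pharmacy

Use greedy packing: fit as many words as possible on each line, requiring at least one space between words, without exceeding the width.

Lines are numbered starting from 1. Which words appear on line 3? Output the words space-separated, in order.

Line 1: ['calendar', 'machine'] (min_width=16, slack=4)
Line 2: ['progress', 'angry'] (min_width=14, slack=6)
Line 3: ['yellow', 'paper', 'valley'] (min_width=19, slack=1)
Line 4: ['cup', 'dictionary', 'water'] (min_width=20, slack=0)
Line 5: ['tired', 'program', 'valley'] (min_width=20, slack=0)
Line 6: ['high', 'my', 'salt', 'year', 'I'] (min_width=19, slack=1)
Line 7: ['pharmacy'] (min_width=8, slack=12)

Answer: yellow paper valley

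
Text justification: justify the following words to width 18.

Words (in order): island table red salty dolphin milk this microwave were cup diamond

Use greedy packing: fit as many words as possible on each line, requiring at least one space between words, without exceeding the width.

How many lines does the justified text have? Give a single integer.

Answer: 4

Derivation:
Line 1: ['island', 'table', 'red'] (min_width=16, slack=2)
Line 2: ['salty', 'dolphin', 'milk'] (min_width=18, slack=0)
Line 3: ['this', 'microwave'] (min_width=14, slack=4)
Line 4: ['were', 'cup', 'diamond'] (min_width=16, slack=2)
Total lines: 4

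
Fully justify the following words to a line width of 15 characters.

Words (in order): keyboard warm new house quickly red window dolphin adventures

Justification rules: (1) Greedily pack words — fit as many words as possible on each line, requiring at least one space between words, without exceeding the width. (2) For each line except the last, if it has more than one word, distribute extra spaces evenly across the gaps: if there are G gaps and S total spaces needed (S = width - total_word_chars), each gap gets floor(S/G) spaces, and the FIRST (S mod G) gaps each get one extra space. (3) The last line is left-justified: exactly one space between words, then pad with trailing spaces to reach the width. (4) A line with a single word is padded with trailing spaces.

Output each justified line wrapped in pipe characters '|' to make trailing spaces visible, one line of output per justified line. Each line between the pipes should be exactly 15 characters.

Line 1: ['keyboard', 'warm'] (min_width=13, slack=2)
Line 2: ['new', 'house'] (min_width=9, slack=6)
Line 3: ['quickly', 'red'] (min_width=11, slack=4)
Line 4: ['window', 'dolphin'] (min_width=14, slack=1)
Line 5: ['adventures'] (min_width=10, slack=5)

Answer: |keyboard   warm|
|new       house|
|quickly     red|
|window  dolphin|
|adventures     |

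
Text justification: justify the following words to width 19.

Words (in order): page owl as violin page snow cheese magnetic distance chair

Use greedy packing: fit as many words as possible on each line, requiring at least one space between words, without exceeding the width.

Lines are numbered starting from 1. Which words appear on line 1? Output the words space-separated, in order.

Line 1: ['page', 'owl', 'as', 'violin'] (min_width=18, slack=1)
Line 2: ['page', 'snow', 'cheese'] (min_width=16, slack=3)
Line 3: ['magnetic', 'distance'] (min_width=17, slack=2)
Line 4: ['chair'] (min_width=5, slack=14)

Answer: page owl as violin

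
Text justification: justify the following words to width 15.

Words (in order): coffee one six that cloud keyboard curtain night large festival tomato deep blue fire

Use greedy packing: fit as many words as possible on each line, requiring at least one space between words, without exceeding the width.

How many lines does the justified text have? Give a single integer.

Line 1: ['coffee', 'one', 'six'] (min_width=14, slack=1)
Line 2: ['that', 'cloud'] (min_width=10, slack=5)
Line 3: ['keyboard'] (min_width=8, slack=7)
Line 4: ['curtain', 'night'] (min_width=13, slack=2)
Line 5: ['large', 'festival'] (min_width=14, slack=1)
Line 6: ['tomato', 'deep'] (min_width=11, slack=4)
Line 7: ['blue', 'fire'] (min_width=9, slack=6)
Total lines: 7

Answer: 7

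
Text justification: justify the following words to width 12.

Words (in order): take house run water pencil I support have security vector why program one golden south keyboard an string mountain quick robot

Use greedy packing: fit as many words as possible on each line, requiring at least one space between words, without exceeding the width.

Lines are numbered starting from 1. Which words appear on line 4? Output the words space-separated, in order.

Answer: support have

Derivation:
Line 1: ['take', 'house'] (min_width=10, slack=2)
Line 2: ['run', 'water'] (min_width=9, slack=3)
Line 3: ['pencil', 'I'] (min_width=8, slack=4)
Line 4: ['support', 'have'] (min_width=12, slack=0)
Line 5: ['security'] (min_width=8, slack=4)
Line 6: ['vector', 'why'] (min_width=10, slack=2)
Line 7: ['program', 'one'] (min_width=11, slack=1)
Line 8: ['golden', 'south'] (min_width=12, slack=0)
Line 9: ['keyboard', 'an'] (min_width=11, slack=1)
Line 10: ['string'] (min_width=6, slack=6)
Line 11: ['mountain'] (min_width=8, slack=4)
Line 12: ['quick', 'robot'] (min_width=11, slack=1)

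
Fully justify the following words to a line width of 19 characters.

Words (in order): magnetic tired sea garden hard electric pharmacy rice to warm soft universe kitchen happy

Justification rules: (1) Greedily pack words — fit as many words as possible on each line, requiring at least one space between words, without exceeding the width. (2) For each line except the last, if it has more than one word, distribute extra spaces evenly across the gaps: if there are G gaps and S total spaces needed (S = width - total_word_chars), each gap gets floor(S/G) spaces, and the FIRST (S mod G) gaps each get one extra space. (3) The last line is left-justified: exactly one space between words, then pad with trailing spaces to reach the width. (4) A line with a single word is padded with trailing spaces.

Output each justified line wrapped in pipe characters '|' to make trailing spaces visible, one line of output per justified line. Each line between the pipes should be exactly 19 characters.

Answer: |magnetic  tired sea|
|garden         hard|
|electric   pharmacy|
|rice  to  warm soft|
|universe    kitchen|
|happy              |

Derivation:
Line 1: ['magnetic', 'tired', 'sea'] (min_width=18, slack=1)
Line 2: ['garden', 'hard'] (min_width=11, slack=8)
Line 3: ['electric', 'pharmacy'] (min_width=17, slack=2)
Line 4: ['rice', 'to', 'warm', 'soft'] (min_width=17, slack=2)
Line 5: ['universe', 'kitchen'] (min_width=16, slack=3)
Line 6: ['happy'] (min_width=5, slack=14)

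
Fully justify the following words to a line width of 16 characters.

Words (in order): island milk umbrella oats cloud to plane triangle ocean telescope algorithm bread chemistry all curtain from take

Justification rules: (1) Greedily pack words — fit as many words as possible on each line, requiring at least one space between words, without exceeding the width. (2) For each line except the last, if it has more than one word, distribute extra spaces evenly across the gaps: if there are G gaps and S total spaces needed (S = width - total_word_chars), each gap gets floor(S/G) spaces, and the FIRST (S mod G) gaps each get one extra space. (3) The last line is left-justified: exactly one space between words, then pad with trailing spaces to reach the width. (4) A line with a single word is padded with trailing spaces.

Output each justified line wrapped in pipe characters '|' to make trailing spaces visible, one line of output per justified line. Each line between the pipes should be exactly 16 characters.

Answer: |island      milk|
|umbrella    oats|
|cloud  to  plane|
|triangle   ocean|
|telescope       |
|algorithm  bread|
|chemistry    all|
|curtain     from|
|take            |

Derivation:
Line 1: ['island', 'milk'] (min_width=11, slack=5)
Line 2: ['umbrella', 'oats'] (min_width=13, slack=3)
Line 3: ['cloud', 'to', 'plane'] (min_width=14, slack=2)
Line 4: ['triangle', 'ocean'] (min_width=14, slack=2)
Line 5: ['telescope'] (min_width=9, slack=7)
Line 6: ['algorithm', 'bread'] (min_width=15, slack=1)
Line 7: ['chemistry', 'all'] (min_width=13, slack=3)
Line 8: ['curtain', 'from'] (min_width=12, slack=4)
Line 9: ['take'] (min_width=4, slack=12)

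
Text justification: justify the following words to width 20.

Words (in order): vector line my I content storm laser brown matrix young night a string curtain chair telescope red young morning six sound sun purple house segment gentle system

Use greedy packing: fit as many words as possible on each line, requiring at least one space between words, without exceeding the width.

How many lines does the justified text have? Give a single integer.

Line 1: ['vector', 'line', 'my', 'I'] (min_width=16, slack=4)
Line 2: ['content', 'storm', 'laser'] (min_width=19, slack=1)
Line 3: ['brown', 'matrix', 'young'] (min_width=18, slack=2)
Line 4: ['night', 'a', 'string'] (min_width=14, slack=6)
Line 5: ['curtain', 'chair'] (min_width=13, slack=7)
Line 6: ['telescope', 'red', 'young'] (min_width=19, slack=1)
Line 7: ['morning', 'six', 'sound'] (min_width=17, slack=3)
Line 8: ['sun', 'purple', 'house'] (min_width=16, slack=4)
Line 9: ['segment', 'gentle'] (min_width=14, slack=6)
Line 10: ['system'] (min_width=6, slack=14)
Total lines: 10

Answer: 10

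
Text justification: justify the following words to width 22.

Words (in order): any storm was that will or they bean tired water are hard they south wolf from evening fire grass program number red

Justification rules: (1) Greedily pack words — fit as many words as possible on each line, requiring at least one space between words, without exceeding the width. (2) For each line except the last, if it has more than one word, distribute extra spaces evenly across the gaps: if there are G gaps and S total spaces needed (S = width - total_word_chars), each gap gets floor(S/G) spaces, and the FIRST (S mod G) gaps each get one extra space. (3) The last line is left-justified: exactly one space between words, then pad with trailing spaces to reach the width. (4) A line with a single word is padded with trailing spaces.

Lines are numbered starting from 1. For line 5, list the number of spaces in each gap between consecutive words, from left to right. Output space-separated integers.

Answer: 3 3

Derivation:
Line 1: ['any', 'storm', 'was', 'that'] (min_width=18, slack=4)
Line 2: ['will', 'or', 'they', 'bean'] (min_width=17, slack=5)
Line 3: ['tired', 'water', 'are', 'hard'] (min_width=20, slack=2)
Line 4: ['they', 'south', 'wolf', 'from'] (min_width=20, slack=2)
Line 5: ['evening', 'fire', 'grass'] (min_width=18, slack=4)
Line 6: ['program', 'number', 'red'] (min_width=18, slack=4)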